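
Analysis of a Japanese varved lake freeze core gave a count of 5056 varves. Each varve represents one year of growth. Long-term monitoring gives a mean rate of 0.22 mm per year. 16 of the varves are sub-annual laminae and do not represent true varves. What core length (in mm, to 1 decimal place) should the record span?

True varve count = 5056 − 16 = 5040.
Length ≈ 0.22 × 5040 = 1108.8 mm.

1108.8 mm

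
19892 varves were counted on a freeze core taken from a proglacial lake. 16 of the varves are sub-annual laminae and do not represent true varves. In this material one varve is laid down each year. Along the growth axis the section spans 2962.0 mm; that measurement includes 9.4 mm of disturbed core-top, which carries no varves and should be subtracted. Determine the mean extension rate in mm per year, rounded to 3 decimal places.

0.149 mm per year

True varve count = 19892 − 16 = 19876.
The growth record spans 2962.0 − 9.4 = 2952.6 mm.
Mean rate = 2952.6 mm / 19876 years ≈ 0.149 mm per year.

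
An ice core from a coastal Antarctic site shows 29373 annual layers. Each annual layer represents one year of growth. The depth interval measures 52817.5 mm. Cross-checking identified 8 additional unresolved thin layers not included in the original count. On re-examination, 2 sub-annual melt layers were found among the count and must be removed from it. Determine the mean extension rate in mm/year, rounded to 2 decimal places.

1.80 mm/year

Adjusted count: 29373 − 2 + 8 = 29379 annual layers.
Extension rate ≈ 52817.5 / 29379 = 1.80 mm/year.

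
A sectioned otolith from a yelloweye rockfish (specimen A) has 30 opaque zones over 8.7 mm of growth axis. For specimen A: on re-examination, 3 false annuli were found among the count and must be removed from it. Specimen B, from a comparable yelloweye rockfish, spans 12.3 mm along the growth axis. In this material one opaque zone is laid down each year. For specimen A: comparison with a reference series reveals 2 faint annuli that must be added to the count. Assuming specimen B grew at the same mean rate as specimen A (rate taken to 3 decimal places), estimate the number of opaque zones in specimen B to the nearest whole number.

Specimen A: adjusted count: 30 − 3 + 2 = 29 opaque zones.
A: 8.7 mm over 29 years gives 8.7 / 29 ≈ 0.300 mm per year.
B spans 12.3 / 0.300 = 41.00 years ≈ 41 opaque zones.

41 opaque zones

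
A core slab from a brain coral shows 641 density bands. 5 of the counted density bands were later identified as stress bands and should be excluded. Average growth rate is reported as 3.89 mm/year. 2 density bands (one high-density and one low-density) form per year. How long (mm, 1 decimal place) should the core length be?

1237.0 mm

True density band count = 641 − 5 = 636.
Dividing by 2 density bands per year: 636 / 2 = 318 years.
Predicted length = 3.89 mm/year × 318 years = 1237.0 mm.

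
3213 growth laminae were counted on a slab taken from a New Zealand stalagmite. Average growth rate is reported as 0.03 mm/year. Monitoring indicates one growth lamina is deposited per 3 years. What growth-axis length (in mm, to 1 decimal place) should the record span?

289.2 mm

At 3 years per growth lamina, 3213 × 3 = 9639 years.
9639 years at 0.03 mm/year gives 0.03 × 9639 = 289.2 mm.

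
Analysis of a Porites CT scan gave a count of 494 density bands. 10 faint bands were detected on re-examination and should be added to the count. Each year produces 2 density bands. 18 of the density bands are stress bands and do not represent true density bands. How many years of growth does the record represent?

True density band count = 494 − 18 + 10 = 486.
With 2 density bands per year, 486 / 2 = 243 years.

243 yr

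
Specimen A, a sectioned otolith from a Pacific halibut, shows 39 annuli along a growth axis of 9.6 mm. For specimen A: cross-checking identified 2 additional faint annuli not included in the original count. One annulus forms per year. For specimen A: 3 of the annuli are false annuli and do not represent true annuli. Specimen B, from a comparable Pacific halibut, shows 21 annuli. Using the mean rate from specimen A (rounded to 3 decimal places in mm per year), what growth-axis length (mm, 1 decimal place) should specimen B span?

Specimen A: correcting the raw count gives 39 − 3 + 2 = 38 true annuli.
A: Mean rate = 9.6 mm / 38 years ≈ 0.253 mm per year.
Length of B = 0.253 × 21 = 5.3 mm.

5.3 mm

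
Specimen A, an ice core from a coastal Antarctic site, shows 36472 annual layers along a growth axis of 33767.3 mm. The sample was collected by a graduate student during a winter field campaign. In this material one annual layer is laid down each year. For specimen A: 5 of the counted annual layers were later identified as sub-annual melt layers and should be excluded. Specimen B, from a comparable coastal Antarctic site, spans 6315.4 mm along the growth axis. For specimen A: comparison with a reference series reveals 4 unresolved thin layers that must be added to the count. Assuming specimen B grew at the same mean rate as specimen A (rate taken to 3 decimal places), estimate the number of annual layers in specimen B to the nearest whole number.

Specimen A: correcting the raw count gives 36472 − 5 + 4 = 36471 true annual layers.
A: Extension rate ≈ 33767.3 / 36471 = 0.926 mm/year.
For B, 6315.4 / 0.926 = 6820.09 years ≈ 6820 annual layers.

6820 annual layers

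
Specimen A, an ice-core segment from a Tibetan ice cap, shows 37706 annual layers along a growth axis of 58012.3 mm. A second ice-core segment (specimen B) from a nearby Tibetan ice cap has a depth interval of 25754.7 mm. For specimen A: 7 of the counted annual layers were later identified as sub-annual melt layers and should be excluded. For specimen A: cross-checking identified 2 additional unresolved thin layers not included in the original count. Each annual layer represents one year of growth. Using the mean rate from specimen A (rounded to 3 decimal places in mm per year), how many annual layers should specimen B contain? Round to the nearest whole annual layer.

Specimen A: true annual layer count = 37706 − 7 + 2 = 37701.
A: Mean rate = 58012.3 mm / 37701 years ≈ 1.539 mm/yr.
B spans 25754.7 / 1.539 = 16734.70 years ≈ 16735 annual layers.

16735 annual layers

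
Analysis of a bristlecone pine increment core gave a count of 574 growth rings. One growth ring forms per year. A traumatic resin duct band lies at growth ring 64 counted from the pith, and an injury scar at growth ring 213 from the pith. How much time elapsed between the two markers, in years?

Separation: 213 − 64 = 149 growth rings.
One growth ring per year makes the interval 149 years.

149 years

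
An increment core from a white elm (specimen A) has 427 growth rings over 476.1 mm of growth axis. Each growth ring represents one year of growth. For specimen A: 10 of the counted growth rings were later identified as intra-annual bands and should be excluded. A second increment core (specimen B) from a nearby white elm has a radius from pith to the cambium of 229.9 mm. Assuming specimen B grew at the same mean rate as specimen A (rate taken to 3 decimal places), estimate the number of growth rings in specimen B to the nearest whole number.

201 growth rings

Specimen A: true growth ring count = 427 − 10 = 417.
A: Extension rate ≈ 476.1 / 417 = 1.142 mm/yr.
Specimen B: 229.9 mm / 1.142 mm per year = 201.31 years ≈ 201 growth rings.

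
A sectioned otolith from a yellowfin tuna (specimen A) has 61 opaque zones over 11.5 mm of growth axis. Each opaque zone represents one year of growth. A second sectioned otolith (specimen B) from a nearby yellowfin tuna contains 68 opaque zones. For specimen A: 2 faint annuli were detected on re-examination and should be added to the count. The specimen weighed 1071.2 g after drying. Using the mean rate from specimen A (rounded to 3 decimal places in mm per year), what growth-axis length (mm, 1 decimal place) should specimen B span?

12.4 mm

Specimen A: true opaque zone count = 61 + 2 = 63.
A: Mean rate = 11.5 mm / 63 years ≈ 0.183 mm/year.
B's length ≈ 0.183 × 68 = 12.4 mm.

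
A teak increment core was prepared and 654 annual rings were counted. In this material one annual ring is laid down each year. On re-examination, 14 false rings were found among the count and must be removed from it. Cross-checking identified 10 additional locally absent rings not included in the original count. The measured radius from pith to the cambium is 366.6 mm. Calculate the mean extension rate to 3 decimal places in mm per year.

Adjusted count: 654 − 14 + 10 = 650 annual rings.
366.6 mm over 650 years gives 366.6 / 650 ≈ 0.564 mm per year.

0.564 mm per year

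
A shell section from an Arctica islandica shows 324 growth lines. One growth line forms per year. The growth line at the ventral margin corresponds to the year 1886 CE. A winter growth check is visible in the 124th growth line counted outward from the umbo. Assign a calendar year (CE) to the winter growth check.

324 − 124 = 200 growth lines lie beyond the winter growth check toward the ventral margin.
The growth line at the ventral margin is 1886 CE, so the winter growth check dates to 1886 − 200 = 1686 CE.

1686 CE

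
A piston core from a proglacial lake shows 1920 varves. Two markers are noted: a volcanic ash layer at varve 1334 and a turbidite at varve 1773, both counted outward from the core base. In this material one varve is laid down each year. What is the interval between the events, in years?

Separation: 1773 − 1334 = 439 varves.
One varve per year makes the interval 439 years.

439 years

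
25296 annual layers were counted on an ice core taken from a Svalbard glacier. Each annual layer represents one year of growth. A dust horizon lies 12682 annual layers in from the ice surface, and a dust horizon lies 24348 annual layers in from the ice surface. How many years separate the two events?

11666 years

Separation: 24348 − 12682 = 11666 annual layers.
At one annual layer per year, 11666 years elapsed between them.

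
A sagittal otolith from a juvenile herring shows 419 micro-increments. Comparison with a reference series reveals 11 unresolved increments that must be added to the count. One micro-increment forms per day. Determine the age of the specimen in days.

Adjusted count: 419 + 11 = 430 micro-increments.
One micro-increment per day makes the duration 430 days.

430 days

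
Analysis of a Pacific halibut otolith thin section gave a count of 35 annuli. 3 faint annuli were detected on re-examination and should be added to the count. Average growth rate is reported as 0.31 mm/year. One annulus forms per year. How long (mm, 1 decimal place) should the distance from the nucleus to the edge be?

11.8 mm

Correcting the raw count gives 35 + 3 = 38 true annuli.
Length ≈ 0.31 × 38 = 11.8 mm.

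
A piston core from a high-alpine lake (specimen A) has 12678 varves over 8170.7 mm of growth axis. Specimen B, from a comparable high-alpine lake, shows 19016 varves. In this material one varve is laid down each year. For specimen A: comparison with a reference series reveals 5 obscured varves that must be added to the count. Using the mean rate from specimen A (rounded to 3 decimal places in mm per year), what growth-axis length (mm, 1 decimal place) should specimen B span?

Specimen A: after corrections the count is 12678 + 5 = 12683 varves.
A: Extension rate ≈ 8170.7 / 12683 = 0.644 mm per year.
B's length ≈ 0.644 × 19016 = 12246.3 mm.

12246.3 mm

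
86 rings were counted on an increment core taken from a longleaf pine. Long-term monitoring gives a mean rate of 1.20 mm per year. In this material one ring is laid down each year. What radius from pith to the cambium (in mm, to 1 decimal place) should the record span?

The record spans 86 years at 1.20 mm per year.
86 years at 1.20 mm/year gives 1.20 × 86 = 103.2 mm.

103.2 mm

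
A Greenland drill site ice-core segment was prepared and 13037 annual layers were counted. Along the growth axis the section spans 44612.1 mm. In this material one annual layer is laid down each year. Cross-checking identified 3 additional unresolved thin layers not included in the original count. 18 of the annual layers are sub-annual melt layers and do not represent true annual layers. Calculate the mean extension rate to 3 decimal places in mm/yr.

3.426 mm/yr

After corrections the count is 13037 − 18 + 3 = 13022 annual layers.
Extension rate ≈ 44612.1 / 13022 = 3.426 mm/yr.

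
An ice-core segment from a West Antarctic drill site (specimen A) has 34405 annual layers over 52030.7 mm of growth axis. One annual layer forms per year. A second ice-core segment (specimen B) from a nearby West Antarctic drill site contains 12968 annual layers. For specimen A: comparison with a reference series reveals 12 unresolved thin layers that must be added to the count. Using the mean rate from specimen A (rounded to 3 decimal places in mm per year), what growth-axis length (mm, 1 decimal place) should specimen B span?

Specimen A: correcting the raw count gives 34405 + 12 = 34417 true annual layers.
A: 52030.7 mm over 34417 years gives 52030.7 / 34417 ≈ 1.512 mm/year.
For B, 1.512 mm/year × 12968 years = 19607.6 mm.

19607.6 mm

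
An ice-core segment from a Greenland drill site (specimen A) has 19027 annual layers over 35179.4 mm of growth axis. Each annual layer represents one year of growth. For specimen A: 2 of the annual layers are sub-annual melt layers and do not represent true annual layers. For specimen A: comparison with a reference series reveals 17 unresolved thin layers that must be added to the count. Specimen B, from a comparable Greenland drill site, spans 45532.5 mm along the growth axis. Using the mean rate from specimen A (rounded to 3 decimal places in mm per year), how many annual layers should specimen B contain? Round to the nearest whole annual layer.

24652 annual layers

Specimen A: true annual layer count = 19027 − 2 + 17 = 19042.
A: 35179.4 mm over 19042 years gives 35179.4 / 19042 ≈ 1.847 mm/yr.
B spans 45532.5 / 1.847 = 24652.14 years ≈ 24652 annual layers.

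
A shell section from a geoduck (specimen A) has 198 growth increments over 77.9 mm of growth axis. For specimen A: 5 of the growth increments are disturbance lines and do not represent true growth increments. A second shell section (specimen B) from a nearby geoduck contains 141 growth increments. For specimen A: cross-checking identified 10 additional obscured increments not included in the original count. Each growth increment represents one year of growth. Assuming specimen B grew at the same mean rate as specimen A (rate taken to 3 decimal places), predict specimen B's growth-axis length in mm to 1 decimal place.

54.1 mm

Specimen A: adjusted count: 198 − 5 + 10 = 203 growth increments.
A: Mean rate = 77.9 mm / 203 years ≈ 0.384 mm/yr.
B's length ≈ 0.384 × 141 = 54.1 mm.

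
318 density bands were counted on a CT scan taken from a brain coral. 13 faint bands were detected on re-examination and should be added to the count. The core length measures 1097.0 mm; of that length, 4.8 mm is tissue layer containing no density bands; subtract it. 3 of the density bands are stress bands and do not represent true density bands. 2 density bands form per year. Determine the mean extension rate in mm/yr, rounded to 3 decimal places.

Correcting the raw count gives 318 − 3 + 13 = 328 true density bands.
With 2 density bands per year, 328 / 2 = 164 years.
The growth record spans 1097.0 − 4.8 = 1092.2 mm.
Mean rate = 1092.2 mm / 164 years ≈ 6.660 mm/yr.

6.660 mm/yr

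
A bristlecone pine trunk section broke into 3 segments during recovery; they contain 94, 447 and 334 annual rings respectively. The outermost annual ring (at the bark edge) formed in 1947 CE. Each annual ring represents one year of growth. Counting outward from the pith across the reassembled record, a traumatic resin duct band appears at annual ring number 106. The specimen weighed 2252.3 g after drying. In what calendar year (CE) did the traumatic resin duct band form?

Total annual rings = 94 + 447 + 334 = 875.
Between annual ring 106 and the bark edge there are 875 − 106 = 769 annual rings.
1947 − 769 = 1178 CE.

1178 CE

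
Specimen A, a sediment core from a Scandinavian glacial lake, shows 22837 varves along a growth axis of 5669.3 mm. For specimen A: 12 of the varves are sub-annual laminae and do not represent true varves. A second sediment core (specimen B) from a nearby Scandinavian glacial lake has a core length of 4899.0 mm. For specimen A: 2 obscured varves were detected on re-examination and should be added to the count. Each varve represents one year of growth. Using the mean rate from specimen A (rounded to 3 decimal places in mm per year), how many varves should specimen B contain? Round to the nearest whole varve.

19754 varves

Specimen A: adjusted count: 22837 − 12 + 2 = 22827 varves.
A: Mean rate = 5669.3 mm / 22827 years ≈ 0.248 mm/yr.
Specimen B: 4899.0 mm / 0.248 mm per year = 19754.03 years ≈ 19754 varves.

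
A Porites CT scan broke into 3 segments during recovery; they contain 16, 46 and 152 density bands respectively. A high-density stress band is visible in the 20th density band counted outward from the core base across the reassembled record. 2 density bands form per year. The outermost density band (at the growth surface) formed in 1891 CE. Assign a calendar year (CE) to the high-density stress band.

Total density bands = 16 + 46 + 152 = 214.
The high-density stress band sits at density band 20 from the core base, so 214 − 20 = 194 density bands formed after it.
With 2 density bands per year, 194 / 2 = 97 years.
1891 − 97 = 1794 CE.

1794 CE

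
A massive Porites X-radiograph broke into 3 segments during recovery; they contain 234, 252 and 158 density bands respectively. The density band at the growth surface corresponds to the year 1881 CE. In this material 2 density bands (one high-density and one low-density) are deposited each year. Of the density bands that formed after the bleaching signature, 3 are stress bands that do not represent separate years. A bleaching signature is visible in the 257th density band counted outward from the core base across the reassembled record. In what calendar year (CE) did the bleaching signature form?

Total density bands = 234 + 252 + 158 = 644.
Between density band 257 and the growth surface there are 644 − 257 = 387 density bands.
Excluding 3 false density bands: 387 − 3 = 384.
With 2 density bands per year, 384 / 2 = 192 years.
Counting back 192 years from 1881 CE places the bleaching signature in 1881 − 192 = 1689 CE.

1689 CE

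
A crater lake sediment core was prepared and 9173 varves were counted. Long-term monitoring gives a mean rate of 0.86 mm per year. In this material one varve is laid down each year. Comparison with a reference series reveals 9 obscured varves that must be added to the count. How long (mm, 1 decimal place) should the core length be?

7896.5 mm

True varve count = 9173 + 9 = 9182.
9182 years at 0.86 mm/year gives 0.86 × 9182 = 7896.5 mm.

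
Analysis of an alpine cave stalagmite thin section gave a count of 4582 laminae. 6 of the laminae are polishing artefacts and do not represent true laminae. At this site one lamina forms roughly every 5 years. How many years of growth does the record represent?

After corrections the count is 4582 − 6 = 4576 laminae.
4576 laminae at 5 years each span 4576 × 5 = 22880 years.

22880 years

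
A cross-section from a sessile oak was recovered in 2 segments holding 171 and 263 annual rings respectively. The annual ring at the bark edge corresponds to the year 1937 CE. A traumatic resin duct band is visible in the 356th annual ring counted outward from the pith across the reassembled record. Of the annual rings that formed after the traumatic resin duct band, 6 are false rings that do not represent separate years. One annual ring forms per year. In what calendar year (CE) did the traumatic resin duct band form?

1865 CE

Total annual rings = 171 + 263 = 434.
The traumatic resin duct band sits at annual ring 356 from the pith, so 434 − 356 = 78 annual rings formed after it.
Removing the 6 false annual rings leaves 78 − 6 = 72 true annual rings beyond the traumatic resin duct band.
1937 − 72 = 1865 CE.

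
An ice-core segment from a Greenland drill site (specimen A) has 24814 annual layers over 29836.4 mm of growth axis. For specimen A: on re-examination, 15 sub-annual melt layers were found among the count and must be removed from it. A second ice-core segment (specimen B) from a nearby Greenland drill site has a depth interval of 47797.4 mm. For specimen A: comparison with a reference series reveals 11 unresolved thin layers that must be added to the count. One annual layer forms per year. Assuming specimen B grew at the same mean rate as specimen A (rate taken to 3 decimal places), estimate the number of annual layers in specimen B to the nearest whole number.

Specimen A: true annual layer count = 24814 − 15 + 11 = 24810.
A: Mean rate = 29836.4 mm / 24810 years ≈ 1.203 mm per year.
For B, 47797.4 / 1.203 = 39731.84 years ≈ 39732 annual layers.

39732 annual layers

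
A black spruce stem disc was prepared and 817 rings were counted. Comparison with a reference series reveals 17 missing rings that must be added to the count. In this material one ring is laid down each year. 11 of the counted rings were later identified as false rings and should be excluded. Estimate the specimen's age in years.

Correcting the raw count gives 817 − 11 + 17 = 823 true rings.
One ring per year makes the duration 823 years.

823 yr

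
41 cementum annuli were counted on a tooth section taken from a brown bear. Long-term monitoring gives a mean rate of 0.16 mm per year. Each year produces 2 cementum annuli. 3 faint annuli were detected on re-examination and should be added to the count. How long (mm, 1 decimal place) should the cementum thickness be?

After corrections the count is 41 + 3 = 44 cementum annuli.
With 2 cementum annuli per year, 44 / 2 = 22 years.
Predicted length = 0.16 mm/year × 22 years = 3.5 mm.

3.5 mm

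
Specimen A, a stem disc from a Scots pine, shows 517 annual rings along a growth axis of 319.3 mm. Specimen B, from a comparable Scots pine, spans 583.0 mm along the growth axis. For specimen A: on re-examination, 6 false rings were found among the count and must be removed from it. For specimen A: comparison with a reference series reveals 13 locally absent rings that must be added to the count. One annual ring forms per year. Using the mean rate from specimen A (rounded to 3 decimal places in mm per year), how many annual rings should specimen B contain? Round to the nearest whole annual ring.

957 annual rings

Specimen A: correcting the raw count gives 517 − 6 + 13 = 524 true annual rings.
A: Extension rate ≈ 319.3 / 524 = 0.609 mm/year.
B spans 583.0 / 0.609 = 957.31 years ≈ 957 annual rings.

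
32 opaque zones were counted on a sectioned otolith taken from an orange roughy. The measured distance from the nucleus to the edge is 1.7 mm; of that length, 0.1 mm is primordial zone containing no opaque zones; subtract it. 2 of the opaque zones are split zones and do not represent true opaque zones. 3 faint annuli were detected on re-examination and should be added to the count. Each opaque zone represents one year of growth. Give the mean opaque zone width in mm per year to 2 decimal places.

0.05 mm per year

Adjusted count: 32 − 2 + 3 = 33 opaque zones.
The growth record spans 1.7 − 0.1 = 1.6 mm.
1.6 mm over 33 years gives 1.6 / 33 ≈ 0.05 mm per year.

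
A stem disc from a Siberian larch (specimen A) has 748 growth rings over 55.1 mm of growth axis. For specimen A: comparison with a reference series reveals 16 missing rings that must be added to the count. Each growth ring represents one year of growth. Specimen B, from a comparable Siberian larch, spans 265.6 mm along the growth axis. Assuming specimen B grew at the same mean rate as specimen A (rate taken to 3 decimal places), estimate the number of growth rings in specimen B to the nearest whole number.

3689 growth rings

Specimen A: true growth ring count = 748 + 16 = 764.
A: Extension rate ≈ 55.1 / 764 = 0.072 mm/yr.
For B, 265.6 / 0.072 = 3688.89 years ≈ 3689 growth rings.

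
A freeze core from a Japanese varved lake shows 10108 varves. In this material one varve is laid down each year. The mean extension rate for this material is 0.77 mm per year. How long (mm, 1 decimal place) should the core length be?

10108 years of growth are recorded.
Length ≈ 0.77 × 10108 = 7783.2 mm.

7783.2 mm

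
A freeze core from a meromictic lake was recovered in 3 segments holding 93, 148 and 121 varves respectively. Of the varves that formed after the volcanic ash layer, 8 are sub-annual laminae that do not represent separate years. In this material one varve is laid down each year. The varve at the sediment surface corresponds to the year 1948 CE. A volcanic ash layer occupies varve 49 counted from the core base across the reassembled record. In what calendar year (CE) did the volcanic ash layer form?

1643 CE

Total varves = 93 + 148 + 121 = 362.
The volcanic ash layer sits at varve 49 from the core base, so 362 − 49 = 313 varves formed after it.
Excluding 8 false varves: 313 − 8 = 305.
1948 − 305 = 1643 CE.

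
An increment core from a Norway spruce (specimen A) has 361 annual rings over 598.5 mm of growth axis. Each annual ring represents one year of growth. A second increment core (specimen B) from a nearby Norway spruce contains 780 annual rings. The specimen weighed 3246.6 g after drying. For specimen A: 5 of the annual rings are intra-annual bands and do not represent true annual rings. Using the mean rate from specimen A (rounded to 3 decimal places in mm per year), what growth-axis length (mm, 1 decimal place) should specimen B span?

1311.2 mm

Specimen A: correcting the raw count gives 361 − 5 = 356 true annual rings.
A: Extension rate ≈ 598.5 / 356 = 1.681 mm/year.
B's length ≈ 1.681 × 780 = 1311.2 mm.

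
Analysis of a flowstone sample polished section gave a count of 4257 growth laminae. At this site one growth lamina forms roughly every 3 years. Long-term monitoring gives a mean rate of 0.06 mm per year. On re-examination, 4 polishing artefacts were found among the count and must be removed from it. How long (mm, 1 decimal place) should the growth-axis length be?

Adjusted count: 4257 − 4 = 4253 growth laminae.
Multiplying by 3 years per growth lamina: 4253 × 3 = 12759 years.
12759 years at 0.06 mm/year gives 0.06 × 12759 = 765.5 mm.

765.5 mm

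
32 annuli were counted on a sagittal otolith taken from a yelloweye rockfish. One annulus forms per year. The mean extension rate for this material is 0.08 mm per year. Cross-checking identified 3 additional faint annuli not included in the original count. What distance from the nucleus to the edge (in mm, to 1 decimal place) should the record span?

Correcting the raw count gives 32 + 3 = 35 true annuli.
35 years at 0.08 mm/year gives 0.08 × 35 = 2.8 mm.

2.8 mm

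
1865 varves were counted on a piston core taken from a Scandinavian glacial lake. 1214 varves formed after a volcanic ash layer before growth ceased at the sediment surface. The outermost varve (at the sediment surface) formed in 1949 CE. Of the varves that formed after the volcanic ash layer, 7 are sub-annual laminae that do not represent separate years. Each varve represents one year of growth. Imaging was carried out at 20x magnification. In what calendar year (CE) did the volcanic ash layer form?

1214 varves post-date the volcanic ash layer.
Excluding 7 false varves: 1214 − 7 = 1207.
Counting back 1207 years from 1949 CE places the volcanic ash layer in 1949 − 1207 = 742 CE.

742 CE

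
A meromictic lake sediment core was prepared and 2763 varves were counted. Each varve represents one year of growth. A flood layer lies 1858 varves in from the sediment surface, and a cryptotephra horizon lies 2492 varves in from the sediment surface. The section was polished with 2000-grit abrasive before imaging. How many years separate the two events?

Separation: 2492 − 1858 = 634 varves.
That is 634 years at one varve per year.

634 yr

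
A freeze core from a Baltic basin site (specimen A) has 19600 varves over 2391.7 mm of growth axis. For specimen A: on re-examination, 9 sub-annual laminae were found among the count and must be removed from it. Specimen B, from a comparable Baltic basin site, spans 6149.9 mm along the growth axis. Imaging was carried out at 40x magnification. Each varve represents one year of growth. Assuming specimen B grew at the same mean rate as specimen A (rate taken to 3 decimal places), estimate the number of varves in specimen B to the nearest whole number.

Specimen A: true varve count = 19600 − 9 = 19591.
A: Mean rate = 2391.7 mm / 19591 years ≈ 0.122 mm/year.
For B, 6149.9 / 0.122 = 50409.02 years ≈ 50409 varves.

50409 varves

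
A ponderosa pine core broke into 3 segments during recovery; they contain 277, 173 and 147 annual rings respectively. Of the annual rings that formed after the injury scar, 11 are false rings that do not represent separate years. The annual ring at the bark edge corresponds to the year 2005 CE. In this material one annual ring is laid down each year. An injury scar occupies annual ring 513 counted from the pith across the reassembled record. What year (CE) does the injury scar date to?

Total annual rings = 277 + 173 + 147 = 597.
597 − 513 = 84 annual rings lie beyond the injury scar toward the bark edge.
84 − 11 false = 73 true annual rings after the injury scar.
The annual ring at the bark edge is 2005 CE, so the injury scar dates to 2005 − 73 = 1932 CE.

1932 CE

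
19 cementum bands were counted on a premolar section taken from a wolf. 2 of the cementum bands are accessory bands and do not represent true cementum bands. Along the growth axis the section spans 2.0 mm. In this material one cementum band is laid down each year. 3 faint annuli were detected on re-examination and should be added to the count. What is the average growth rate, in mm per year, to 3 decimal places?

True cementum band count = 19 − 2 + 3 = 20.
Mean rate = 2.0 mm / 20 years ≈ 0.100 mm per year.

0.100 mm per year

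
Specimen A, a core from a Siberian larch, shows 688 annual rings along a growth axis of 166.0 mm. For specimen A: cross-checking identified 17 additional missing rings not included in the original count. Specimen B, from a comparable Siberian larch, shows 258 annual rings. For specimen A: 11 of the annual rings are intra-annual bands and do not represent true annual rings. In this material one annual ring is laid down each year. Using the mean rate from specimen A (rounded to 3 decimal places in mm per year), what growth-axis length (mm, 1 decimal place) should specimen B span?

Specimen A: correcting the raw count gives 688 − 11 + 17 = 694 true annual rings.
A: 166.0 mm over 694 years gives 166.0 / 694 ≈ 0.239 mm/year.
Length of B = 0.239 × 258 = 61.7 mm.

61.7 mm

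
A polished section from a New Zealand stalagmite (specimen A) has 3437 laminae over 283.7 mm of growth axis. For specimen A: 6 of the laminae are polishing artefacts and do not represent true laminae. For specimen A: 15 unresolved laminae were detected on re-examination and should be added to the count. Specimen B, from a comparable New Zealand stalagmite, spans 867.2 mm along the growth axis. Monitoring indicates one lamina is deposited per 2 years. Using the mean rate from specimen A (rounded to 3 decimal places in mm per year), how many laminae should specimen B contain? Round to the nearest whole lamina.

10576 laminae

Specimen A: true lamina count = 3437 − 6 + 15 = 3446.
Specimen A: multiplying by 2 years per lamina: 3446 × 2 = 6892 years.
A: Extension rate ≈ 283.7 / 6892 = 0.041 mm/year.
For B, 867.2 / 0.041 = 21151.22 years; at 2 years per lamina that is 21151.22 / 2 ≈ 10576 laminae.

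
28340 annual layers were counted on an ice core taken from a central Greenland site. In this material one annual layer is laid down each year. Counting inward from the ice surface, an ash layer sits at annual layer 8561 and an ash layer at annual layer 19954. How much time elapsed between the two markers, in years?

11393 yr

The two markers are separated by 19954 − 8561 = 11393 annual layers.
At one annual layer per year, 11393 years elapsed between them.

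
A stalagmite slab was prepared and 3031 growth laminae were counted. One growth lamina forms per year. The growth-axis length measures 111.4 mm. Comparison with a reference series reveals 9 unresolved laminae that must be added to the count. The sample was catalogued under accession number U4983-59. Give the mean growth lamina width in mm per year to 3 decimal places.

After corrections the count is 3031 + 9 = 3040 growth laminae.
Mean rate = 111.4 mm / 3040 years ≈ 0.037 mm per year.

0.037 mm per year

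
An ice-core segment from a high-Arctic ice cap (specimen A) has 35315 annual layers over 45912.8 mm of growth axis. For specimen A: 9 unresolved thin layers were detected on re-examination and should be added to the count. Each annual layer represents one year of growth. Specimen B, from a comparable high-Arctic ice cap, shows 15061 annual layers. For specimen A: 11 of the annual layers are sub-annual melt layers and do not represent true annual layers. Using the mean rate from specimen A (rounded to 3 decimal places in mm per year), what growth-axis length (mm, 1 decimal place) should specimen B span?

Specimen A: adjusted count: 35315 − 11 + 9 = 35313 annual layers.
A: Extension rate ≈ 45912.8 / 35313 = 1.300 mm/yr.
For B, 1.300 mm/year × 15061 years = 19579.3 mm.

19579.3 mm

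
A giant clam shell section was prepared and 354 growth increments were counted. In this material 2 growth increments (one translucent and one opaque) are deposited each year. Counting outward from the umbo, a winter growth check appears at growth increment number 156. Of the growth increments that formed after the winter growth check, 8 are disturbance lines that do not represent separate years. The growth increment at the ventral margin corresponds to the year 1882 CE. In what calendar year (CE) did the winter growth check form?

The winter growth check sits at growth increment 156 from the umbo, so 354 − 156 = 198 growth increments formed after it.
198 − 8 false = 190 true growth increments after the winter growth check.
Dividing by 2 growth increments per year: 190 / 2 = 95 years.
The growth increment at the ventral margin is 1882 CE, so the winter growth check dates to 1882 − 95 = 1787 CE.

1787 CE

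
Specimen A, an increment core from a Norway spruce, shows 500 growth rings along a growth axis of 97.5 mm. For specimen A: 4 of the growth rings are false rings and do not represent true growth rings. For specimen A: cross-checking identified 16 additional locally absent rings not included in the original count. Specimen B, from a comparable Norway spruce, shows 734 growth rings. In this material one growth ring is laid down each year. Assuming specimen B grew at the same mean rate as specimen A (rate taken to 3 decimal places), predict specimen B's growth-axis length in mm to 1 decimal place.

Specimen A: after corrections the count is 500 − 4 + 16 = 512 growth rings.
A: Extension rate ≈ 97.5 / 512 = 0.190 mm/year.
For B, 0.190 mm/year × 734 years = 139.5 mm.

139.5 mm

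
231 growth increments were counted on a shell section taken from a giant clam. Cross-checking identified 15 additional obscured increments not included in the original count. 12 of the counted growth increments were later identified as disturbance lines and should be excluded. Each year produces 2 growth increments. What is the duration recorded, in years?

Adjusted count: 231 − 12 + 15 = 234 growth increments.
234 growth increments at 2 per year is 234 / 2 = 117 years.

117 yr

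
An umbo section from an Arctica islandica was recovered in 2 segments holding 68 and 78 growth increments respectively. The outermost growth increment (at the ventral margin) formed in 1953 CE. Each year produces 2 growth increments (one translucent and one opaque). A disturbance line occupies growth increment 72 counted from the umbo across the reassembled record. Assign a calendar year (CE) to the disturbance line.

1916 CE

Total growth increments = 68 + 78 = 146.
146 − 72 = 74 growth increments lie beyond the disturbance line toward the ventral margin.
74 growth increments at 2 per year is 74 / 2 = 37 years.
1953 − 37 = 1916 CE.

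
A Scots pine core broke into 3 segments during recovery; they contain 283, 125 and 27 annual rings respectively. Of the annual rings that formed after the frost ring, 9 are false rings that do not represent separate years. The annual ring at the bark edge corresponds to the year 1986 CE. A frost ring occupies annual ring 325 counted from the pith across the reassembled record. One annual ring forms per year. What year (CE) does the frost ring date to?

1885 CE

Total annual rings = 283 + 125 + 27 = 435.
Between annual ring 325 and the bark edge there are 435 − 325 = 110 annual rings.
Removing the 9 false annual rings leaves 110 − 9 = 101 true annual rings beyond the frost ring.
1986 − 101 = 1885 CE.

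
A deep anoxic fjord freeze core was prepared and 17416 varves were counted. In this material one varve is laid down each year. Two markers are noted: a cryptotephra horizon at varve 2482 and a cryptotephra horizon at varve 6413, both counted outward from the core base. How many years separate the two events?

3931 years

Separation: 6413 − 2482 = 3931 varves.
That is 3931 years at one varve per year.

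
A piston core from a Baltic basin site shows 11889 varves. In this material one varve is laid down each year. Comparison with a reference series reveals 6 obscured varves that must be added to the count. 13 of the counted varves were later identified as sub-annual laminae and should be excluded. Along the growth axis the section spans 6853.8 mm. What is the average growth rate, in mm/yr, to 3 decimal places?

0.577 mm/yr

True varve count = 11889 − 13 + 6 = 11882.
6853.8 mm over 11882 years gives 6853.8 / 11882 ≈ 0.577 mm/yr.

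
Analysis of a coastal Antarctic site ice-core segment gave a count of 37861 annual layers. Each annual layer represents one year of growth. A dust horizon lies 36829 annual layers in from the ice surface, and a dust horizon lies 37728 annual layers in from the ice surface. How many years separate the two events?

899 years

37728 − 36829 = 899 annual layers lie between the two events.
That is 899 years at one annual layer per year.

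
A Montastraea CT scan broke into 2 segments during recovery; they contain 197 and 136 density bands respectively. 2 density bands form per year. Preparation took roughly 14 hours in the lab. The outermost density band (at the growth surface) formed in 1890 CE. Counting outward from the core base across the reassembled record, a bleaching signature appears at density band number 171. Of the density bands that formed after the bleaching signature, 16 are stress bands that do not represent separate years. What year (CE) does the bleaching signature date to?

1817 CE

Total density bands = 197 + 136 = 333.
333 − 171 = 162 density bands lie beyond the bleaching signature toward the growth surface.
Removing the 16 false density bands leaves 162 − 16 = 146 true density bands beyond the bleaching signature.
With 2 density bands per year, 146 / 2 = 73 years.
1890 − 73 = 1817 CE.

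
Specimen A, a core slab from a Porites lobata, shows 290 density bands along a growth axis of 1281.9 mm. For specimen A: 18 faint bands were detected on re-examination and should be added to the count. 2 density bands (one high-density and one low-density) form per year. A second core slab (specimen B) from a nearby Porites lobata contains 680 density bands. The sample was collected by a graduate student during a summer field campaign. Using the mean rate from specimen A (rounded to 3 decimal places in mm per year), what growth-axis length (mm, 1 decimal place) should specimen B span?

2830.2 mm

Specimen A: after corrections the count is 290 + 18 = 308 density bands.
Specimen A: with 2 density bands per year, 308 / 2 = 154 years.
A: 1281.9 mm over 154 years gives 1281.9 / 154 ≈ 8.324 mm/yr.
Specimen B: with 2 density bands per year, 680 / 2 = 340 years. B's length ≈ 8.324 × 340 = 2830.2 mm.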